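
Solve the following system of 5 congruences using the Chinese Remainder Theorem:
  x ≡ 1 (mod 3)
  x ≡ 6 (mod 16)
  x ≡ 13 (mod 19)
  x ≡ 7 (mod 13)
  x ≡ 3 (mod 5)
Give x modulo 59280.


Product of moduli M = 3 · 16 · 19 · 13 · 5 = 59280.
Merge one congruence at a time:
  Start: x ≡ 1 (mod 3).
  Combine with x ≡ 6 (mod 16); new modulus lcm = 48.
    Write x = 1 + 3·t and substitute into x ≡ 6 (mod 16): 3·t ≡ 6 − 1 = 5 (mod 16).
    The inverse of 3 mod 16 is 11 (since 3·11 = 33 = 2·16 + 1), so t ≡ 11·5 = 55 ≡ 7 (mod 16).
    Then x = 1 + 3·7 = 22, valid modulo lcm(3, 16) = 48: x ≡ 22 (mod 48).
  Combine with x ≡ 13 (mod 19); new modulus lcm = 912.
    Write x = 22 + 48·t and substitute into x ≡ 13 (mod 19): 48·t ≡ 13 − 22 = -9 (mod 19).
    Reduce coefficients mod 19: 10·t ≡ 10 (mod 19).
    The inverse of 10 mod 19 is 2 (since 10·2 = 20 = 1·19 + 1), so t ≡ 2·10 = 20 ≡ 1 (mod 19).
    Then x = 22 + 48·1 = 70, valid modulo lcm(48, 19) = 912: x ≡ 70 (mod 912).
  Combine with x ≡ 7 (mod 13); new modulus lcm = 11856.
    Write x = 70 + 912·t and substitute into x ≡ 7 (mod 13): 912·t ≡ 7 − 70 = -63 (mod 13).
    Reduce coefficients mod 13: 2·t ≡ 2 (mod 13).
    The inverse of 2 mod 13 is 7 (since 2·7 = 14 = 1·13 + 1), so t ≡ 7·2 = 14 ≡ 1 (mod 13).
    Then x = 70 + 912·1 = 982, valid modulo lcm(912, 13) = 11856: x ≡ 982 (mod 11856).
  Combine with x ≡ 3 (mod 5); new modulus lcm = 59280.
    Write x = 982 + 11856·t and substitute into x ≡ 3 (mod 5): 11856·t ≡ 3 − 982 = -979 (mod 5).
    Reduce coefficients mod 5: 1·t ≡ 1 (mod 5).
    So t ≡ 1 (mod 5).
    Then x = 982 + 11856·1 = 12838, valid modulo lcm(11856, 5) = 59280: x ≡ 12838 (mod 59280).
Verify against each original: 12838 mod 3 = 1, 12838 mod 16 = 6, 12838 mod 19 = 13, 12838 mod 13 = 7, 12838 mod 5 = 3.

x ≡ 12838 (mod 59280).


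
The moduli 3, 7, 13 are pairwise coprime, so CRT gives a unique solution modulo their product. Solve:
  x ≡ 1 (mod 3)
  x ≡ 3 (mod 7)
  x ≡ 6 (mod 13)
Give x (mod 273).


Moduli 3, 7, 13 are pairwise coprime; by CRT there is a unique solution modulo M = 3 · 7 · 13 = 273.
Solve pairwise, accumulating the modulus:
  Start with x ≡ 1 (mod 3).
  Combine with x ≡ 3 (mod 7): since gcd(3, 7) = 1, we get a unique residue mod 21.
    Write x = 1 + 3·t and substitute into x ≡ 3 (mod 7): 3·t ≡ 3 − 1 = 2 (mod 7).
    The inverse of 3 mod 7 is 5 (since 3·5 = 15 = 2·7 + 1), so t ≡ 5·2 = 10 ≡ 3 (mod 7).
    Then x = 1 + 3·3 = 10, valid modulo lcm(3, 7) = 21: x ≡ 10 (mod 21).
  Combine with x ≡ 6 (mod 13): since gcd(21, 13) = 1, we get a unique residue mod 273.
    Write x = 10 + 21·t and substitute into x ≡ 6 (mod 13): 21·t ≡ 6 − 10 = -4 (mod 13).
    Reduce coefficients mod 13: 8·t ≡ 9 (mod 13).
    The inverse of 8 mod 13 is 5 (since 8·5 = 40 = 3·13 + 1), so t ≡ 5·9 = 45 ≡ 6 (mod 13).
    Then x = 10 + 21·6 = 136, valid modulo lcm(21, 13) = 273: x ≡ 136 (mod 273).
Verify: 136 mod 3 = 1 ✓, 136 mod 7 = 3 ✓, 136 mod 13 = 6 ✓.

x ≡ 136 (mod 273).


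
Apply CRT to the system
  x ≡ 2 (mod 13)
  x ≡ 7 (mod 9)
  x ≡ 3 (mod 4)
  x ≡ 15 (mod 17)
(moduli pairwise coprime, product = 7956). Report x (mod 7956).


Product of moduli M = 13 · 9 · 4 · 17 = 7956.
Merge one congruence at a time:
  Start: x ≡ 2 (mod 13).
  Combine with x ≡ 7 (mod 9); new modulus lcm = 117.
    Write x = 2 + 13·t and substitute into x ≡ 7 (mod 9): 13·t ≡ 7 − 2 = 5 (mod 9).
    Reduce coefficients mod 9: 4·t ≡ 5 (mod 9).
    The inverse of 4 mod 9 is 7 (since 4·7 = 28 = 3·9 + 1), so t ≡ 7·5 = 35 ≡ 8 (mod 9).
    Then x = 2 + 13·8 = 106, valid modulo lcm(13, 9) = 117: x ≡ 106 (mod 117).
  Combine with x ≡ 3 (mod 4); new modulus lcm = 468.
    Write x = 106 + 117·t and substitute into x ≡ 3 (mod 4): 117·t ≡ 3 − 106 = -103 (mod 4).
    Reduce coefficients mod 4: 1·t ≡ 1 (mod 4).
    So t ≡ 1 (mod 4).
    Then x = 106 + 117·1 = 223, valid modulo lcm(117, 4) = 468: x ≡ 223 (mod 468).
  Combine with x ≡ 15 (mod 17); new modulus lcm = 7956.
    Write x = 223 + 468·t and substitute into x ≡ 15 (mod 17): 468·t ≡ 15 − 223 = -208 (mod 17).
    Reduce coefficients mod 17: 9·t ≡ 13 (mod 17).
    The inverse of 9 mod 17 is 2 (since 9·2 = 18 = 1·17 + 1), so t ≡ 2·13 = 26 ≡ 9 (mod 17).
    Then x = 223 + 468·9 = 4435, valid modulo lcm(468, 17) = 7956: x ≡ 4435 (mod 7956).
Verify against each original: 4435 mod 13 = 2, 4435 mod 9 = 7, 4435 mod 4 = 3, 4435 mod 17 = 15.

x ≡ 4435 (mod 7956).


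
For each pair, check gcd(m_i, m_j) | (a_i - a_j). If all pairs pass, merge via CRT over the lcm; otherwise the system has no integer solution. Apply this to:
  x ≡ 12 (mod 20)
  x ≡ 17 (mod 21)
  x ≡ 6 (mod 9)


Moduli 20, 21, 9 are not pairwise coprime, so CRT works modulo lcm(m_i) when all pairwise compatibility conditions hold.
Pairwise compatibility: gcd(m_i, m_j) must divide a_i - a_j for every pair.
Merge one congruence at a time:
  Start: x ≡ 12 (mod 20).
  Combine with x ≡ 17 (mod 21): gcd(20, 21) = 1; 17 - 12 = 5, which IS divisible by 1, so compatible.
    Write x = 12 + 20·t and substitute into x ≡ 17 (mod 21): 20·t ≡ 17 − 12 = 5 (mod 21).
    The inverse of 20 mod 21 is 20 (since 20·20 = 400 = 19·21 + 1), so t ≡ 20·5 = 100 ≡ 16 (mod 21).
    Then x = 12 + 20·16 = 332, valid modulo lcm(20, 21) = 420: x ≡ 332 (mod 420).
  Combine with x ≡ 6 (mod 9): gcd(420, 9) = 3, and 6 - 332 = -326 is NOT divisible by 3.
    ⇒ system is inconsistent (no integer solution).

No solution (the system is inconsistent).


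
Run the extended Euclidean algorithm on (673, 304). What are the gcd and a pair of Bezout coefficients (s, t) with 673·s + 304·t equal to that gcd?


Euclidean algorithm on (673, 304) — divide until remainder is 0:
  673 = 2 · 304 + 65
  304 = 4 · 65 + 44
  65 = 1 · 44 + 21
  44 = 2 · 21 + 2
  21 = 10 · 2 + 1
  2 = 2 · 1 + 0
gcd(673, 304) = 1.
Track Bezout coefficients alongside the remainders: start with r₀ = 673 = a·1 + b·0 (s = 1, t = 0) and r₁ = 304 = a·0 + b·1 (s = 0, t = 1); each new remainder r_{k+1} = r_{k-1} − q_k·r_k inherits s_{k+1} = s_{k-1} − q_k·s_k, t_{k+1} = t_{k-1} − q_k·t_k, so r_k = a·s_k + b·t_k at every step:
  q = 2: r = 65, s = 1 − 2·0 = 1, t = 0 − 2·1 = -2  (check: 673·1 + 304·(-2) = 65)
  q = 4: r = 44, s = 0 − 4·1 = -4, t = 1 − 4·(-2) = 9  (check: 673·(-4) + 304·9 = 44)
  q = 1: r = 21, s = 1 − 1·(-4) = 5, t = -2 − 1·9 = -11  (check: 673·5 + 304·(-11) = 21)
  q = 2: r = 2, s = -4 − 2·5 = -14, t = 9 − 2·(-11) = 31  (check: 673·(-14) + 304·31 = 2)
  q = 10: r = 1, s = 5 − 10·(-14) = 145, t = -11 − 10·31 = -321  (check: 673·145 + 304·(-321) = 1)
The row with r = 1 (the gcd) gives the Bezout coefficients s = 145, t = -321.
Result: 673 · (145) + 304 · (-321) = 1.

gcd(673, 304) = 1; s = 145, t = -321 (check: 673·145 + 304·(-321) = 1).


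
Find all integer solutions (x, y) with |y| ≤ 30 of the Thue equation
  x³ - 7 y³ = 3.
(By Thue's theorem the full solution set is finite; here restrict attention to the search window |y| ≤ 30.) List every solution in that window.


The equation is x³ - 7y³ = 3. For fixed y, x³ = 7·y³ + 3, so a solution requires the RHS to be a perfect cube.
Strategy: iterate y from -30 to 30, compute RHS = 7·y³ + 3, and check whether it is a (positive or negative) perfect cube.
Check small values of y:
  y = 0: RHS = 3 is not a perfect cube.
  y = 1: RHS = 10 is not a perfect cube.
  y = -1: RHS = -4 is not a perfect cube.
  y = 2: RHS = 59 is not a perfect cube.
  y = -2: RHS = -53 is not a perfect cube.
  y = 3: RHS = 192 is not a perfect cube.
  y = -3: RHS = -186 is not a perfect cube.
Continuing the search up to |y| = 30 finds no solutions either.
No (x, y) in the scanned range satisfies the equation.

No integer solutions with |y| ≤ 30.


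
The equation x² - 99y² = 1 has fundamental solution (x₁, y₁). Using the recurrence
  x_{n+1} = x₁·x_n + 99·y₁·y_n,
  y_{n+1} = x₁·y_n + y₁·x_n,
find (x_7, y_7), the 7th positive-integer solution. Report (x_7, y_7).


Step 1: Find the fundamental solution (x₁, y₁) of x² - 99y² = 1.
  Expand √99 as a continued fraction. a₀ = ⌊√99⌋ = 9; iterate m_{k+1} = d_k·a_k − m_k, d_{k+1} = (99 − m_{k+1}²)/d_k, a_{k+1} = ⌊(a₀ + m_{k+1})/d_{k+1}⌋ (starting m₀ = 0, d₀ = 1), with convergents p_k = a_k·p_{k-1} + p_{k-2}, q_k = a_k·q_{k-1} + q_{k-2} (p₋₁ = 1, q₋₁ = 0):
  k = 0: a₀ = 9; p₀/q₀ = 9/1; p₀² − 99·q₀² = 81 − 99 = -18.
  k = 1: m = 9, d = 18, a = ⌊(9 + 9)/18⌋ = 1; p/q = (1·9 + 1)/(1·1 + 0) = 10/1; p² − 99·q² = 100 − 99 = 1.
  The first convergent with p² − 99·q² = 1 gives the fundamental solution (x₁, y₁) = (10, 1).
Step 2: Apply the recurrence (x_{n+1}, y_{n+1}) = (x₁x_n + 99y₁y_n, x₁y_n + y₁x_n) repeatedly.
  From (x_1, y_1) = (10, 1): x_2 = 10·10 + 99·1·1 = 199; y_2 = 10·1 + 1·10 = 20.
  From (x_2, y_2) = (199, 20): x_3 = 10·199 + 99·1·20 = 3970; y_3 = 10·20 + 1·199 = 399.
  From (x_3, y_3) = (3970, 399): x_4 = 10·3970 + 99·1·399 = 79201; y_4 = 10·399 + 1·3970 = 7960.
  From (x_4, y_4) = (79201, 7960): x_5 = 10·79201 + 99·1·7960 = 1580050; y_5 = 10·7960 + 1·79201 = 158801.
  From (x_5, y_5) = (1580050, 158801): x_6 = 10·1580050 + 99·1·158801 = 31521799; y_6 = 10·158801 + 1·1580050 = 3168060.
  From (x_6, y_6) = (31521799, 3168060): x_7 = 10·31521799 + 99·1·3168060 = 628855930; y_7 = 10·3168060 + 1·31521799 = 63202399.
Step 3: Verify x_7² - 99·y_7² = 395459780696164900 - 395459780696164899 = 1 (should be 1). ✓

(x_1, y_1) = (10, 1); (x_7, y_7) = (628855930, 63202399).


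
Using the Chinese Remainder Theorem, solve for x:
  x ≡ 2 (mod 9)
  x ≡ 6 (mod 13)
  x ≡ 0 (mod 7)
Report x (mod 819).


Moduli 9, 13, 7 are pairwise coprime; by CRT there is a unique solution modulo M = 9 · 13 · 7 = 819.
Solve pairwise, accumulating the modulus:
  Start with x ≡ 2 (mod 9).
  Combine with x ≡ 6 (mod 13): since gcd(9, 13) = 1, we get a unique residue mod 117.
    Write x = 2 + 9·t and substitute into x ≡ 6 (mod 13): 9·t ≡ 6 − 2 = 4 (mod 13).
    The inverse of 9 mod 13 is 3 (since 9·3 = 27 = 2·13 + 1), so t ≡ 3·4 = 12 ≡ 12 (mod 13).
    Then x = 2 + 9·12 = 110, valid modulo lcm(9, 13) = 117: x ≡ 110 (mod 117).
  Combine with x ≡ 0 (mod 7): since gcd(117, 7) = 1, we get a unique residue mod 819.
    Write x = 110 + 117·t and substitute into x ≡ 0 (mod 7): 117·t ≡ 0 − 110 = -110 (mod 7).
    Reduce coefficients mod 7: 5·t ≡ 2 (mod 7).
    The inverse of 5 mod 7 is 3 (since 5·3 = 15 = 2·7 + 1), so t ≡ 3·2 = 6 ≡ 6 (mod 7).
    Then x = 110 + 117·6 = 812, valid modulo lcm(117, 7) = 819: x ≡ 812 (mod 819).
Verify: 812 mod 9 = 2 ✓, 812 mod 13 = 6 ✓, 812 mod 7 = 0 ✓.

x ≡ 812 (mod 819).


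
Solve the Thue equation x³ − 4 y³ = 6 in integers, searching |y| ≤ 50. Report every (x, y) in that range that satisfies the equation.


The equation is x³ - 4y³ = 6. For fixed y, x³ = 4·y³ + 6, so a solution requires the RHS to be a perfect cube.
Strategy: iterate y from -50 to 50, compute RHS = 4·y³ + 6, and check whether it is a (positive or negative) perfect cube.
Check small values of y:
  y = 0: RHS = 6 is not a perfect cube.
  y = 1: RHS = 10 is not a perfect cube.
  y = -1: RHS = 2 is not a perfect cube.
  y = 2: RHS = 38 is not a perfect cube.
  y = -2: RHS = -26 is not a perfect cube.
  y = 3: RHS = 114 is not a perfect cube.
  y = -3: RHS = -102 is not a perfect cube.
Continuing the search up to |y| = 50 finds no solutions either.
No (x, y) in the scanned range satisfies the equation.

No integer solutions with |y| ≤ 50.


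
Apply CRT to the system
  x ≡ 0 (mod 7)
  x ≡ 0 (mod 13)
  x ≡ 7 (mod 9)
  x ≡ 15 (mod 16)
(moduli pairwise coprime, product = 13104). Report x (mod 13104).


Product of moduli M = 7 · 13 · 9 · 16 = 13104.
Merge one congruence at a time:
  Start: x ≡ 0 (mod 7).
  Combine with x ≡ 0 (mod 13); new modulus lcm = 91.
    Write x = 0 + 7·t and substitute into x ≡ 0 (mod 13): 7·t ≡ 0 − 0 = 0 (mod 13).
    The inverse of 7 mod 13 is 2 (since 7·2 = 14 = 1·13 + 1), so t ≡ 2·0 = 0 ≡ 0 (mod 13).
    Then x = 0 + 7·0 = 0, valid modulo lcm(7, 13) = 91: x ≡ 0 (mod 91).
  Combine with x ≡ 7 (mod 9); new modulus lcm = 819.
    Write x = 0 + 91·t and substitute into x ≡ 7 (mod 9): 91·t ≡ 7 − 0 = 7 (mod 9).
    Reduce coefficients mod 9: 1·t ≡ 7 (mod 9).
    So t ≡ 7 (mod 9).
    Then x = 0 + 91·7 = 637, valid modulo lcm(91, 9) = 819: x ≡ 637 (mod 819).
  Combine with x ≡ 15 (mod 16); new modulus lcm = 13104.
    Write x = 637 + 819·t and substitute into x ≡ 15 (mod 16): 819·t ≡ 15 − 637 = -622 (mod 16).
    Reduce coefficients mod 16: 3·t ≡ 2 (mod 16).
    The inverse of 3 mod 16 is 11 (since 3·11 = 33 = 2·16 + 1), so t ≡ 11·2 = 22 ≡ 6 (mod 16).
    Then x = 637 + 819·6 = 5551, valid modulo lcm(819, 16) = 13104: x ≡ 5551 (mod 13104).
Verify against each original: 5551 mod 7 = 0, 5551 mod 13 = 0, 5551 mod 9 = 7, 5551 mod 16 = 15.

x ≡ 5551 (mod 13104).


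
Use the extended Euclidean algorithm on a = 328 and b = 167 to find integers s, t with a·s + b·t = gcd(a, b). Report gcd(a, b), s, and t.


Euclidean algorithm on (328, 167) — divide until remainder is 0:
  328 = 1 · 167 + 161
  167 = 1 · 161 + 6
  161 = 26 · 6 + 5
  6 = 1 · 5 + 1
  5 = 5 · 1 + 0
gcd(328, 167) = 1.
Track Bezout coefficients alongside the remainders: start with r₀ = 328 = a·1 + b·0 (s = 1, t = 0) and r₁ = 167 = a·0 + b·1 (s = 0, t = 1); each new remainder r_{k+1} = r_{k-1} − q_k·r_k inherits s_{k+1} = s_{k-1} − q_k·s_k, t_{k+1} = t_{k-1} − q_k·t_k, so r_k = a·s_k + b·t_k at every step:
  q = 1: r = 161, s = 1 − 1·0 = 1, t = 0 − 1·1 = -1  (check: 328·1 + 167·(-1) = 161)
  q = 1: r = 6, s = 0 − 1·1 = -1, t = 1 − 1·(-1) = 2  (check: 328·(-1) + 167·2 = 6)
  q = 26: r = 5, s = 1 − 26·(-1) = 27, t = -1 − 26·2 = -53  (check: 328·27 + 167·(-53) = 5)
  q = 1: r = 1, s = -1 − 1·27 = -28, t = 2 − 1·(-53) = 55  (check: 328·(-28) + 167·55 = 1)
The row with r = 1 (the gcd) gives the Bezout coefficients s = -28, t = 55.
Result: 328 · (-28) + 167 · (55) = 1.

gcd(328, 167) = 1; s = -28, t = 55 (check: 328·(-28) + 167·55 = 1).


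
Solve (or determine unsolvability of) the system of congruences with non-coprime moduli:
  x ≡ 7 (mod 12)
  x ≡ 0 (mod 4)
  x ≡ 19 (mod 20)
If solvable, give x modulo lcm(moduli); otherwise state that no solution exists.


Moduli 12, 4, 20 are not pairwise coprime, so CRT works modulo lcm(m_i) when all pairwise compatibility conditions hold.
Pairwise compatibility: gcd(m_i, m_j) must divide a_i - a_j for every pair.
Merge one congruence at a time:
  Start: x ≡ 7 (mod 12).
  Combine with x ≡ 0 (mod 4): gcd(12, 4) = 4, and 0 - 7 = -7 is NOT divisible by 4.
    ⇒ system is inconsistent (no integer solution).

No solution (the system is inconsistent).


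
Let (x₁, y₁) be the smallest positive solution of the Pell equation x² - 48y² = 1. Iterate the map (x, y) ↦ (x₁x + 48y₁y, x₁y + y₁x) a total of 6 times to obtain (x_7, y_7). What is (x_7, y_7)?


Step 1: Find the fundamental solution (x₁, y₁) of x² - 48y² = 1.
  Expand √48 as a continued fraction. a₀ = ⌊√48⌋ = 6; iterate m_{k+1} = d_k·a_k − m_k, d_{k+1} = (48 − m_{k+1}²)/d_k, a_{k+1} = ⌊(a₀ + m_{k+1})/d_{k+1}⌋ (starting m₀ = 0, d₀ = 1), with convergents p_k = a_k·p_{k-1} + p_{k-2}, q_k = a_k·q_{k-1} + q_{k-2} (p₋₁ = 1, q₋₁ = 0):
  k = 0: a₀ = 6; p₀/q₀ = 6/1; p₀² − 48·q₀² = 36 − 48 = -12.
  k = 1: m = 6, d = 12, a = ⌊(6 + 6)/12⌋ = 1; p/q = (1·6 + 1)/(1·1 + 0) = 7/1; p² − 48·q² = 49 − 48 = 1.
  The first convergent with p² − 48·q² = 1 gives the fundamental solution (x₁, y₁) = (7, 1).
Step 2: Apply the recurrence (x_{n+1}, y_{n+1}) = (x₁x_n + 48y₁y_n, x₁y_n + y₁x_n) repeatedly.
  From (x_1, y_1) = (7, 1): x_2 = 7·7 + 48·1·1 = 97; y_2 = 7·1 + 1·7 = 14.
  From (x_2, y_2) = (97, 14): x_3 = 7·97 + 48·1·14 = 1351; y_3 = 7·14 + 1·97 = 195.
  From (x_3, y_3) = (1351, 195): x_4 = 7·1351 + 48·1·195 = 18817; y_4 = 7·195 + 1·1351 = 2716.
  From (x_4, y_4) = (18817, 2716): x_5 = 7·18817 + 48·1·2716 = 262087; y_5 = 7·2716 + 1·18817 = 37829.
  From (x_5, y_5) = (262087, 37829): x_6 = 7·262087 + 48·1·37829 = 3650401; y_6 = 7·37829 + 1·262087 = 526890.
  From (x_6, y_6) = (3650401, 526890): x_7 = 7·3650401 + 48·1·526890 = 50843527; y_7 = 7·526890 + 1·3650401 = 7338631.
Step 3: Verify x_7² - 48·y_7² = 2585064237799729 - 2585064237799728 = 1 (should be 1). ✓

(x_1, y_1) = (7, 1); (x_7, y_7) = (50843527, 7338631).


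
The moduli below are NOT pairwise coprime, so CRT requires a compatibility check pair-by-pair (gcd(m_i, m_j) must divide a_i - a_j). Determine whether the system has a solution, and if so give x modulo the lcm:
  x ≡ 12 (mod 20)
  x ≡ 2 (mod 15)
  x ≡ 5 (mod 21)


Moduli 20, 15, 21 are not pairwise coprime, so CRT works modulo lcm(m_i) when all pairwise compatibility conditions hold.
Pairwise compatibility: gcd(m_i, m_j) must divide a_i - a_j for every pair.
Merge one congruence at a time:
  Start: x ≡ 12 (mod 20).
  Combine with x ≡ 2 (mod 15): gcd(20, 15) = 5; 2 - 12 = -10, which IS divisible by 5, so compatible.
    Write x = 12 + 20·t and substitute into x ≡ 2 (mod 15): 20·t ≡ 2 − 12 = -10 (mod 15).
    Divide the congruence (and modulus) by g = 5: 4·t ≡ -2 (mod 3).
    Reduce coefficients mod 3: 1·t ≡ 1 (mod 3).
    So t ≡ 1 (mod 3).
    Then x = 12 + 20·1 = 32, valid modulo lcm(20, 15) = 60: x ≡ 32 (mod 60).
  Combine with x ≡ 5 (mod 21): gcd(60, 21) = 3; 5 - 32 = -27, which IS divisible by 3, so compatible.
    Write x = 32 + 60·t and substitute into x ≡ 5 (mod 21): 60·t ≡ 5 − 32 = -27 (mod 21).
    Divide the congruence (and modulus) by g = 3: 20·t ≡ -9 (mod 7).
    Reduce coefficients mod 7: 6·t ≡ 5 (mod 7).
    The inverse of 6 mod 7 is 6 (since 6·6 = 36 = 5·7 + 1), so t ≡ 6·5 = 30 ≡ 2 (mod 7).
    Then x = 32 + 60·2 = 152, valid modulo lcm(60, 21) = 420: x ≡ 152 (mod 420).
Verify: 152 mod 20 = 12, 152 mod 15 = 2, 152 mod 21 = 5.

x ≡ 152 (mod 420).


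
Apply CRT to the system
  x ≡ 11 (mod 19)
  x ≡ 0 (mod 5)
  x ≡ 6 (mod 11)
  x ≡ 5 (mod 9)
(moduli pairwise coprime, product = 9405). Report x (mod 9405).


Product of moduli M = 19 · 5 · 11 · 9 = 9405.
Merge one congruence at a time:
  Start: x ≡ 11 (mod 19).
  Combine with x ≡ 0 (mod 5); new modulus lcm = 95.
    Write x = 11 + 19·t and substitute into x ≡ 0 (mod 5): 19·t ≡ 0 − 11 = -11 (mod 5).
    Reduce coefficients mod 5: 4·t ≡ 4 (mod 5).
    The inverse of 4 mod 5 is 4 (since 4·4 = 16 = 3·5 + 1), so t ≡ 4·4 = 16 ≡ 1 (mod 5).
    Then x = 11 + 19·1 = 30, valid modulo lcm(19, 5) = 95: x ≡ 30 (mod 95).
  Combine with x ≡ 6 (mod 11); new modulus lcm = 1045.
    Write x = 30 + 95·t and substitute into x ≡ 6 (mod 11): 95·t ≡ 6 − 30 = -24 (mod 11).
    Reduce coefficients mod 11: 7·t ≡ 9 (mod 11).
    The inverse of 7 mod 11 is 8 (since 7·8 = 56 = 5·11 + 1), so t ≡ 8·9 = 72 ≡ 6 (mod 11).
    Then x = 30 + 95·6 = 600, valid modulo lcm(95, 11) = 1045: x ≡ 600 (mod 1045).
  Combine with x ≡ 5 (mod 9); new modulus lcm = 9405.
    Write x = 600 + 1045·t and substitute into x ≡ 5 (mod 9): 1045·t ≡ 5 − 600 = -595 (mod 9).
    Reduce coefficients mod 9: 1·t ≡ 8 (mod 9).
    So t ≡ 8 (mod 9).
    Then x = 600 + 1045·8 = 8960, valid modulo lcm(1045, 9) = 9405: x ≡ 8960 (mod 9405).
Verify against each original: 8960 mod 19 = 11, 8960 mod 5 = 0, 8960 mod 11 = 6, 8960 mod 9 = 5.

x ≡ 8960 (mod 9405).


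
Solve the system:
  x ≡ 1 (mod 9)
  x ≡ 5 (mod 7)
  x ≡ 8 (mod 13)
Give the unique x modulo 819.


Moduli 9, 7, 13 are pairwise coprime; by CRT there is a unique solution modulo M = 9 · 7 · 13 = 819.
Solve pairwise, accumulating the modulus:
  Start with x ≡ 1 (mod 9).
  Combine with x ≡ 5 (mod 7): since gcd(9, 7) = 1, we get a unique residue mod 63.
    Write x = 1 + 9·t and substitute into x ≡ 5 (mod 7): 9·t ≡ 5 − 1 = 4 (mod 7).
    Reduce coefficients mod 7: 2·t ≡ 4 (mod 7).
    The inverse of 2 mod 7 is 4 (since 2·4 = 8 = 1·7 + 1), so t ≡ 4·4 = 16 ≡ 2 (mod 7).
    Then x = 1 + 9·2 = 19, valid modulo lcm(9, 7) = 63: x ≡ 19 (mod 63).
  Combine with x ≡ 8 (mod 13): since gcd(63, 13) = 1, we get a unique residue mod 819.
    Write x = 19 + 63·t and substitute into x ≡ 8 (mod 13): 63·t ≡ 8 − 19 = -11 (mod 13).
    Reduce coefficients mod 13: 11·t ≡ 2 (mod 13).
    The inverse of 11 mod 13 is 6 (since 11·6 = 66 = 5·13 + 1), so t ≡ 6·2 = 12 ≡ 12 (mod 13).
    Then x = 19 + 63·12 = 775, valid modulo lcm(63, 13) = 819: x ≡ 775 (mod 819).
Verify: 775 mod 9 = 1 ✓, 775 mod 7 = 5 ✓, 775 mod 13 = 8 ✓.

x ≡ 775 (mod 819).


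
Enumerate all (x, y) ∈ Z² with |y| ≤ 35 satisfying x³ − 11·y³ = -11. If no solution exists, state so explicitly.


The equation is x³ - 11y³ = -11. For fixed y, x³ = 11·y³ − 11, so a solution requires the RHS to be a perfect cube.
Strategy: iterate y from -35 to 35, compute RHS = 11·y³ − 11, and check whether it is a (positive or negative) perfect cube.
Check small values of y:
  y = 0: RHS = -11 is not a perfect cube.
  y = 1: RHS = 0 = (0)³ ⇒ x = 0 works.
  y = -1: RHS = -22 is not a perfect cube.
  y = 2: RHS = 77 is not a perfect cube.
  y = -2: RHS = -99 is not a perfect cube.
  y = 3: RHS = 286 is not a perfect cube.
  y = -3: RHS = -308 is not a perfect cube.
Continuing the search up to |y| = 35 finds no further solutions beyond those listed.
Collected solutions: (0, 1).

Solutions (with |y| ≤ 35): (0, 1).


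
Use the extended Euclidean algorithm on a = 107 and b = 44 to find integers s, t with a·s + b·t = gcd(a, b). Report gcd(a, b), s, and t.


Euclidean algorithm on (107, 44) — divide until remainder is 0:
  107 = 2 · 44 + 19
  44 = 2 · 19 + 6
  19 = 3 · 6 + 1
  6 = 6 · 1 + 0
gcd(107, 44) = 1.
Track Bezout coefficients alongside the remainders: start with r₀ = 107 = a·1 + b·0 (s = 1, t = 0) and r₁ = 44 = a·0 + b·1 (s = 0, t = 1); each new remainder r_{k+1} = r_{k-1} − q_k·r_k inherits s_{k+1} = s_{k-1} − q_k·s_k, t_{k+1} = t_{k-1} − q_k·t_k, so r_k = a·s_k + b·t_k at every step:
  q = 2: r = 19, s = 1 − 2·0 = 1, t = 0 − 2·1 = -2  (check: 107·1 + 44·(-2) = 19)
  q = 2: r = 6, s = 0 − 2·1 = -2, t = 1 − 2·(-2) = 5  (check: 107·(-2) + 44·5 = 6)
  q = 3: r = 1, s = 1 − 3·(-2) = 7, t = -2 − 3·5 = -17  (check: 107·7 + 44·(-17) = 1)
The row with r = 1 (the gcd) gives the Bezout coefficients s = 7, t = -17.
Result: 107 · (7) + 44 · (-17) = 1.

gcd(107, 44) = 1; s = 7, t = -17 (check: 107·7 + 44·(-17) = 1).


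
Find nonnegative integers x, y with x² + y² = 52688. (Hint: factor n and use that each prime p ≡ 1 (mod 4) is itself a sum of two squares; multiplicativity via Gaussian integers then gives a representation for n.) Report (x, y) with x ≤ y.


Step 1: Factor n = 52688 = 2^4 · 37 · 89.
Step 2: Check the mod-4 condition on each prime factor: 2 = 2 (special); 37 ≡ 1 (mod 4), exponent 1; 89 ≡ 1 (mod 4), exponent 1.
All primes ≡ 3 (mod 4) appear to even exponent (or don't appear), so by the two-squares theorem n IS expressible as a sum of two squares.
Step 3: Build a representation. Group n = k² · m with k = 4 and m = 37 · 89 = 3293 (a product of primes ≡ 1 (mod 4)); a representation of m scales to one of n via (k·x)² + (k·y)² = k²(x² + y²). Each prime p ≡ 1 (mod 4) is itself a sum of two squares; find a² by testing p − a² for a perfect square:
  37: 37 − 1² = 36 = 6² ⇒ 37 = 1² + 6².
  89: 89 − 1² = 88, 89 − 2² = 85, 89 − 3² = 80, 89 − 4² = 73, 89 − 5² = 64 = 8² ⇒ 89 = 5² + 8².
  Combine using the Brahmagupta–Fibonacci identity (a² + b²)(c² + d²) = (ac − bd)² + (ad + bc)² = (ac + bd)² + (ad − bc)²:
  37 · 89 = 3293: from (1² + 6²)(5² + 8²), take (1·5 − 6·8, 1·8 + 6·5) = (5 − 48, 8 + 30) = (-43, 38); dropping signs (only squares matter) gives (43, 38); check 43² + 38² = 1849 + 1444 = 3293 ✓.
  Scale by k = 4: (4·43, 4·38) = (172, 152).
Step 4: Order so x ≤ y and verify: 152² + 172² = 23104 + 29584 = 52688 = n. ✓

n = 52688 = 152² + 172² (one valid representation with x ≤ y).


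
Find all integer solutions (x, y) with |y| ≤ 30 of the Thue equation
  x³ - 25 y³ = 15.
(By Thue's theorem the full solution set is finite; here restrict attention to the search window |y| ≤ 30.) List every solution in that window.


The equation is x³ - 25y³ = 15. For fixed y, x³ = 25·y³ + 15, so a solution requires the RHS to be a perfect cube.
Strategy: iterate y from -30 to 30, compute RHS = 25·y³ + 15, and check whether it is a (positive or negative) perfect cube.
Check small values of y:
  y = 0: RHS = 15 is not a perfect cube.
  y = 1: RHS = 40 is not a perfect cube.
  y = -1: RHS = -10 is not a perfect cube.
  y = 2: RHS = 215 is not a perfect cube.
  y = -2: RHS = -185 is not a perfect cube.
  y = 3: RHS = 690 is not a perfect cube.
  y = -3: RHS = -660 is not a perfect cube.
Continuing the search up to |y| = 30 finds no solutions either.
No (x, y) in the scanned range satisfies the equation.

No integer solutions with |y| ≤ 30.


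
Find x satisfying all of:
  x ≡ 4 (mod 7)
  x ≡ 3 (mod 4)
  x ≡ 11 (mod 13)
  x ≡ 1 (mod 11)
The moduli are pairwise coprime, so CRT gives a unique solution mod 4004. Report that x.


Product of moduli M = 7 · 4 · 13 · 11 = 4004.
Merge one congruence at a time:
  Start: x ≡ 4 (mod 7).
  Combine with x ≡ 3 (mod 4); new modulus lcm = 28.
    Write x = 4 + 7·t and substitute into x ≡ 3 (mod 4): 7·t ≡ 3 − 4 = -1 (mod 4).
    Reduce coefficients mod 4: 3·t ≡ 3 (mod 4).
    The inverse of 3 mod 4 is 3 (since 3·3 = 9 = 2·4 + 1), so t ≡ 3·3 = 9 ≡ 1 (mod 4).
    Then x = 4 + 7·1 = 11, valid modulo lcm(7, 4) = 28: x ≡ 11 (mod 28).
  Combine with x ≡ 11 (mod 13); new modulus lcm = 364.
    Write x = 11 + 28·t and substitute into x ≡ 11 (mod 13): 28·t ≡ 11 − 11 = 0 (mod 13).
    Reduce coefficients mod 13: 2·t ≡ 0 (mod 13).
    The inverse of 2 mod 13 is 7 (since 2·7 = 14 = 1·13 + 1), so t ≡ 7·0 = 0 ≡ 0 (mod 13).
    Then x = 11 + 28·0 = 11, valid modulo lcm(28, 13) = 364: x ≡ 11 (mod 364).
  Combine with x ≡ 1 (mod 11); new modulus lcm = 4004.
    Write x = 11 + 364·t and substitute into x ≡ 1 (mod 11): 364·t ≡ 1 − 11 = -10 (mod 11).
    Reduce coefficients mod 11: 1·t ≡ 1 (mod 11).
    So t ≡ 1 (mod 11).
    Then x = 11 + 364·1 = 375, valid modulo lcm(364, 11) = 4004: x ≡ 375 (mod 4004).
Verify against each original: 375 mod 7 = 4, 375 mod 4 = 3, 375 mod 13 = 11, 375 mod 11 = 1.

x ≡ 375 (mod 4004).


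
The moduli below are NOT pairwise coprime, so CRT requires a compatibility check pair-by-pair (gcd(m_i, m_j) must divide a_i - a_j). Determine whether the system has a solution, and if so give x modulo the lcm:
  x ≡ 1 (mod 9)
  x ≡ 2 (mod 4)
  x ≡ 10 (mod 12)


Moduli 9, 4, 12 are not pairwise coprime, so CRT works modulo lcm(m_i) when all pairwise compatibility conditions hold.
Pairwise compatibility: gcd(m_i, m_j) must divide a_i - a_j for every pair.
Merge one congruence at a time:
  Start: x ≡ 1 (mod 9).
  Combine with x ≡ 2 (mod 4): gcd(9, 4) = 1; 2 - 1 = 1, which IS divisible by 1, so compatible.
    Write x = 1 + 9·t and substitute into x ≡ 2 (mod 4): 9·t ≡ 2 − 1 = 1 (mod 4).
    Reduce coefficients mod 4: 1·t ≡ 1 (mod 4).
    So t ≡ 1 (mod 4).
    Then x = 1 + 9·1 = 10, valid modulo lcm(9, 4) = 36: x ≡ 10 (mod 36).
  Combine with x ≡ 10 (mod 12): gcd(36, 12) = 12; 10 - 10 = 0, which IS divisible by 12, so compatible.
    Write x = 10 + 36·t and substitute into x ≡ 10 (mod 12): 36·t ≡ 10 − 10 = 0 (mod 12).
    Divide the congruence (and modulus) by g = 12: 3·t ≡ 0 (mod 1).
    Modulo 1 every t works; take t = 0.
    Then x = 10 + 36·0 = 10, valid modulo lcm(36, 12) = 36: x ≡ 10 (mod 36).
Verify: 10 mod 9 = 1, 10 mod 4 = 2, 10 mod 12 = 10.

x ≡ 10 (mod 36).


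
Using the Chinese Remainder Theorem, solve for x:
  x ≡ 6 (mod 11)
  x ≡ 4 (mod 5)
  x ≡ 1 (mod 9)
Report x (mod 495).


Moduli 11, 5, 9 are pairwise coprime; by CRT there is a unique solution modulo M = 11 · 5 · 9 = 495.
Solve pairwise, accumulating the modulus:
  Start with x ≡ 6 (mod 11).
  Combine with x ≡ 4 (mod 5): since gcd(11, 5) = 1, we get a unique residue mod 55.
    Write x = 6 + 11·t and substitute into x ≡ 4 (mod 5): 11·t ≡ 4 − 6 = -2 (mod 5).
    Reduce coefficients mod 5: 1·t ≡ 3 (mod 5).
    So t ≡ 3 (mod 5).
    Then x = 6 + 11·3 = 39, valid modulo lcm(11, 5) = 55: x ≡ 39 (mod 55).
  Combine with x ≡ 1 (mod 9): since gcd(55, 9) = 1, we get a unique residue mod 495.
    Write x = 39 + 55·t and substitute into x ≡ 1 (mod 9): 55·t ≡ 1 − 39 = -38 (mod 9).
    Reduce coefficients mod 9: 1·t ≡ 7 (mod 9).
    So t ≡ 7 (mod 9).
    Then x = 39 + 55·7 = 424, valid modulo lcm(55, 9) = 495: x ≡ 424 (mod 495).
Verify: 424 mod 11 = 6 ✓, 424 mod 5 = 4 ✓, 424 mod 9 = 1 ✓.

x ≡ 424 (mod 495).


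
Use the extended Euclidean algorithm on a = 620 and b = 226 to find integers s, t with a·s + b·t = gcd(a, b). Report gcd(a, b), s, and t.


Euclidean algorithm on (620, 226) — divide until remainder is 0:
  620 = 2 · 226 + 168
  226 = 1 · 168 + 58
  168 = 2 · 58 + 52
  58 = 1 · 52 + 6
  52 = 8 · 6 + 4
  6 = 1 · 4 + 2
  4 = 2 · 2 + 0
gcd(620, 226) = 2.
Track Bezout coefficients alongside the remainders: start with r₀ = 620 = a·1 + b·0 (s = 1, t = 0) and r₁ = 226 = a·0 + b·1 (s = 0, t = 1); each new remainder r_{k+1} = r_{k-1} − q_k·r_k inherits s_{k+1} = s_{k-1} − q_k·s_k, t_{k+1} = t_{k-1} − q_k·t_k, so r_k = a·s_k + b·t_k at every step:
  q = 2: r = 168, s = 1 − 2·0 = 1, t = 0 − 2·1 = -2  (check: 620·1 + 226·(-2) = 168)
  q = 1: r = 58, s = 0 − 1·1 = -1, t = 1 − 1·(-2) = 3  (check: 620·(-1) + 226·3 = 58)
  q = 2: r = 52, s = 1 − 2·(-1) = 3, t = -2 − 2·3 = -8  (check: 620·3 + 226·(-8) = 52)
  q = 1: r = 6, s = -1 − 1·3 = -4, t = 3 − 1·(-8) = 11  (check: 620·(-4) + 226·11 = 6)
  q = 8: r = 4, s = 3 − 8·(-4) = 35, t = -8 − 8·11 = -96  (check: 620·35 + 226·(-96) = 4)
  q = 1: r = 2, s = -4 − 1·35 = -39, t = 11 − 1·(-96) = 107  (check: 620·(-39) + 226·107 = 2)
The row with r = 2 (the gcd) gives the Bezout coefficients s = -39, t = 107.
Result: 620 · (-39) + 226 · (107) = 2.

gcd(620, 226) = 2; s = -39, t = 107 (check: 620·(-39) + 226·107 = 2).


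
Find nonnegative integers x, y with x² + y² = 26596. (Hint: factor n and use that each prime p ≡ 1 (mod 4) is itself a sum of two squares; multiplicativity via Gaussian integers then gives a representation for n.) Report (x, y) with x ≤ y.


Step 1: Factor n = 26596 = 2^2 · 61 · 109.
Step 2: Check the mod-4 condition on each prime factor: 2 = 2 (special); 61 ≡ 1 (mod 4), exponent 1; 109 ≡ 1 (mod 4), exponent 1.
All primes ≡ 3 (mod 4) appear to even exponent (or don't appear), so by the two-squares theorem n IS expressible as a sum of two squares.
Step 3: Build a representation. Group n = k² · m with k = 2 and m = 61 · 109 = 6649 (a product of primes ≡ 1 (mod 4)); a representation of m scales to one of n via (k·x)² + (k·y)² = k²(x² + y²). Each prime p ≡ 1 (mod 4) is itself a sum of two squares; find a² by testing p − a² for a perfect square:
  61: 61 − 1² = 60, 61 − 2² = 57, 61 − 3² = 52, 61 − 4² = 45, 61 − 5² = 36 = 6² ⇒ 61 = 5² + 6².
  109: 109 − 1² = 108, 109 − 2² = 105, 109 − 3² = 100 = 10² ⇒ 109 = 3² + 10².
  Combine using the Brahmagupta–Fibonacci identity (a² + b²)(c² + d²) = (ac − bd)² + (ad + bc)² = (ac + bd)² + (ad − bc)²:
  61 · 109 = 6649: from (5² + 6²)(3² + 10²), take (5·3 − 6·10, 5·10 + 6·3) = (15 − 60, 50 + 18) = (-45, 68); dropping signs (only squares matter) gives (45, 68); check 45² + 68² = 2025 + 4624 = 6649 ✓.
  Scale by k = 2: (2·45, 2·68) = (90, 136).
Step 4: Order so x ≤ y and verify: 90² + 136² = 8100 + 18496 = 26596 = n. ✓

n = 26596 = 90² + 136² (one valid representation with x ≤ y).


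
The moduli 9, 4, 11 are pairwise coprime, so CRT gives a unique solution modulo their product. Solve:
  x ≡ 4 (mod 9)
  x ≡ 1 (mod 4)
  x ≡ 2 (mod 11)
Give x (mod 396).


Moduli 9, 4, 11 are pairwise coprime; by CRT there is a unique solution modulo M = 9 · 4 · 11 = 396.
Solve pairwise, accumulating the modulus:
  Start with x ≡ 4 (mod 9).
  Combine with x ≡ 1 (mod 4): since gcd(9, 4) = 1, we get a unique residue mod 36.
    Write x = 4 + 9·t and substitute into x ≡ 1 (mod 4): 9·t ≡ 1 − 4 = -3 (mod 4).
    Reduce coefficients mod 4: 1·t ≡ 1 (mod 4).
    So t ≡ 1 (mod 4).
    Then x = 4 + 9·1 = 13, valid modulo lcm(9, 4) = 36: x ≡ 13 (mod 36).
  Combine with x ≡ 2 (mod 11): since gcd(36, 11) = 1, we get a unique residue mod 396.
    Write x = 13 + 36·t and substitute into x ≡ 2 (mod 11): 36·t ≡ 2 − 13 = -11 (mod 11).
    Reduce coefficients mod 11: 3·t ≡ 0 (mod 11).
    The inverse of 3 mod 11 is 4 (since 3·4 = 12 = 1·11 + 1), so t ≡ 4·0 = 0 ≡ 0 (mod 11).
    Then x = 13 + 36·0 = 13, valid modulo lcm(36, 11) = 396: x ≡ 13 (mod 396).
Verify: 13 mod 9 = 4 ✓, 13 mod 4 = 1 ✓, 13 mod 11 = 2 ✓.

x ≡ 13 (mod 396).


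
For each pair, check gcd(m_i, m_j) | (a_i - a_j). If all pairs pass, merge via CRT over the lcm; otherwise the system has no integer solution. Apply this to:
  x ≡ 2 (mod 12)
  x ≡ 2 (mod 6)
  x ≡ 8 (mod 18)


Moduli 12, 6, 18 are not pairwise coprime, so CRT works modulo lcm(m_i) when all pairwise compatibility conditions hold.
Pairwise compatibility: gcd(m_i, m_j) must divide a_i - a_j for every pair.
Merge one congruence at a time:
  Start: x ≡ 2 (mod 12).
  Combine with x ≡ 2 (mod 6): gcd(12, 6) = 6; 2 - 2 = 0, which IS divisible by 6, so compatible.
    Write x = 2 + 12·t and substitute into x ≡ 2 (mod 6): 12·t ≡ 2 − 2 = 0 (mod 6).
    Divide the congruence (and modulus) by g = 6: 2·t ≡ 0 (mod 1).
    Modulo 1 every t works; take t = 0.
    Then x = 2 + 12·0 = 2, valid modulo lcm(12, 6) = 12: x ≡ 2 (mod 12).
  Combine with x ≡ 8 (mod 18): gcd(12, 18) = 6; 8 - 2 = 6, which IS divisible by 6, so compatible.
    Write x = 2 + 12·t and substitute into x ≡ 8 (mod 18): 12·t ≡ 8 − 2 = 6 (mod 18).
    Divide the congruence (and modulus) by g = 6: 2·t ≡ 1 (mod 3).
    The inverse of 2 mod 3 is 2 (since 2·2 = 4 = 1·3 + 1), so t ≡ 2·1 = 2 ≡ 2 (mod 3).
    Then x = 2 + 12·2 = 26, valid modulo lcm(12, 18) = 36: x ≡ 26 (mod 36).
Verify: 26 mod 12 = 2, 26 mod 6 = 2, 26 mod 18 = 8.

x ≡ 26 (mod 36).


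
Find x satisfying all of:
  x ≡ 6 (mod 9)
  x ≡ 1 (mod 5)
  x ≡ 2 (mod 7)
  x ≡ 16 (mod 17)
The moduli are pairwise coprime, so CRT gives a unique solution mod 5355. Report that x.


Product of moduli M = 9 · 5 · 7 · 17 = 5355.
Merge one congruence at a time:
  Start: x ≡ 6 (mod 9).
  Combine with x ≡ 1 (mod 5); new modulus lcm = 45.
    Write x = 6 + 9·t and substitute into x ≡ 1 (mod 5): 9·t ≡ 1 − 6 = -5 (mod 5).
    Reduce coefficients mod 5: 4·t ≡ 0 (mod 5).
    The inverse of 4 mod 5 is 4 (since 4·4 = 16 = 3·5 + 1), so t ≡ 4·0 = 0 ≡ 0 (mod 5).
    Then x = 6 + 9·0 = 6, valid modulo lcm(9, 5) = 45: x ≡ 6 (mod 45).
  Combine with x ≡ 2 (mod 7); new modulus lcm = 315.
    Write x = 6 + 45·t and substitute into x ≡ 2 (mod 7): 45·t ≡ 2 − 6 = -4 (mod 7).
    Reduce coefficients mod 7: 3·t ≡ 3 (mod 7).
    The inverse of 3 mod 7 is 5 (since 3·5 = 15 = 2·7 + 1), so t ≡ 5·3 = 15 ≡ 1 (mod 7).
    Then x = 6 + 45·1 = 51, valid modulo lcm(45, 7) = 315: x ≡ 51 (mod 315).
  Combine with x ≡ 16 (mod 17); new modulus lcm = 5355.
    Write x = 51 + 315·t and substitute into x ≡ 16 (mod 17): 315·t ≡ 16 − 51 = -35 (mod 17).
    Reduce coefficients mod 17: 9·t ≡ 16 (mod 17).
    The inverse of 9 mod 17 is 2 (since 9·2 = 18 = 1·17 + 1), so t ≡ 2·16 = 32 ≡ 15 (mod 17).
    Then x = 51 + 315·15 = 4776, valid modulo lcm(315, 17) = 5355: x ≡ 4776 (mod 5355).
Verify against each original: 4776 mod 9 = 6, 4776 mod 5 = 1, 4776 mod 7 = 2, 4776 mod 17 = 16.

x ≡ 4776 (mod 5355).


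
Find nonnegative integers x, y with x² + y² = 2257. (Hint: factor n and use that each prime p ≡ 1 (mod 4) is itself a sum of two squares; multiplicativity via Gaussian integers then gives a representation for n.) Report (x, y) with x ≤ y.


Step 1: Factor n = 2257 = 37 · 61.
Step 2: Check the mod-4 condition on each prime factor: 37 ≡ 1 (mod 4), exponent 1; 61 ≡ 1 (mod 4), exponent 1.
All primes ≡ 3 (mod 4) appear to even exponent (or don't appear), so by the two-squares theorem n IS expressible as a sum of two squares.
Step 3: Build a representation. Here n = 37 · 61 is a product of primes ≡ 1 (mod 4). Each prime p ≡ 1 (mod 4) is itself a sum of two squares; find a² by testing p − a² for a perfect square:
  37: 37 − 1² = 36 = 6² ⇒ 37 = 1² + 6².
  61: 61 − 1² = 60, 61 − 2² = 57, 61 − 3² = 52, 61 − 4² = 45, 61 − 5² = 36 = 6² ⇒ 61 = 5² + 6².
  Combine using the Brahmagupta–Fibonacci identity (a² + b²)(c² + d²) = (ac − bd)² + (ad + bc)² = (ac + bd)² + (ad − bc)²:
  37 · 61 = 2257: from (1² + 6²)(5² + 6²), take (1·5 − 6·6, 1·6 + 6·5) = (5 − 36, 6 + 30) = (-31, 36); dropping signs (only squares matter) gives (31, 36); check 31² + 36² = 961 + 1296 = 2257 ✓.
Step 4: Order so x ≤ y and verify: 31² + 36² = 961 + 1296 = 2257 = n. ✓

n = 2257 = 31² + 36² (one valid representation with x ≤ y).


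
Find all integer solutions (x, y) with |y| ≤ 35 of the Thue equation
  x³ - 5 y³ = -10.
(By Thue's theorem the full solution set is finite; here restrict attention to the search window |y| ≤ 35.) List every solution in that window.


The equation is x³ - 5y³ = -10. For fixed y, x³ = 5·y³ − 10, so a solution requires the RHS to be a perfect cube.
Strategy: iterate y from -35 to 35, compute RHS = 5·y³ − 10, and check whether it is a (positive or negative) perfect cube.
Check small values of y:
  y = 0: RHS = -10 is not a perfect cube.
  y = 1: RHS = -5 is not a perfect cube.
  y = -1: RHS = -15 is not a perfect cube.
  y = 2: RHS = 30 is not a perfect cube.
  y = -2: RHS = -50 is not a perfect cube.
  y = 3: RHS = 125 = (5)³ ⇒ x = 5 works.
  y = -3: RHS = -145 is not a perfect cube.
Continuing the search up to |y| = 35 finds no further solutions beyond those listed.
Collected solutions: (5, 3).

Solutions (with |y| ≤ 35): (5, 3).


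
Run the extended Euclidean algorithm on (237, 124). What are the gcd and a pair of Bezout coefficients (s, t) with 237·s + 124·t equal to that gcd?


Euclidean algorithm on (237, 124) — divide until remainder is 0:
  237 = 1 · 124 + 113
  124 = 1 · 113 + 11
  113 = 10 · 11 + 3
  11 = 3 · 3 + 2
  3 = 1 · 2 + 1
  2 = 2 · 1 + 0
gcd(237, 124) = 1.
Track Bezout coefficients alongside the remainders: start with r₀ = 237 = a·1 + b·0 (s = 1, t = 0) and r₁ = 124 = a·0 + b·1 (s = 0, t = 1); each new remainder r_{k+1} = r_{k-1} − q_k·r_k inherits s_{k+1} = s_{k-1} − q_k·s_k, t_{k+1} = t_{k-1} − q_k·t_k, so r_k = a·s_k + b·t_k at every step:
  q = 1: r = 113, s = 1 − 1·0 = 1, t = 0 − 1·1 = -1  (check: 237·1 + 124·(-1) = 113)
  q = 1: r = 11, s = 0 − 1·1 = -1, t = 1 − 1·(-1) = 2  (check: 237·(-1) + 124·2 = 11)
  q = 10: r = 3, s = 1 − 10·(-1) = 11, t = -1 − 10·2 = -21  (check: 237·11 + 124·(-21) = 3)
  q = 3: r = 2, s = -1 − 3·11 = -34, t = 2 − 3·(-21) = 65  (check: 237·(-34) + 124·65 = 2)
  q = 1: r = 1, s = 11 − 1·(-34) = 45, t = -21 − 1·65 = -86  (check: 237·45 + 124·(-86) = 1)
The row with r = 1 (the gcd) gives the Bezout coefficients s = 45, t = -86.
Result: 237 · (45) + 124 · (-86) = 1.

gcd(237, 124) = 1; s = 45, t = -86 (check: 237·45 + 124·(-86) = 1).


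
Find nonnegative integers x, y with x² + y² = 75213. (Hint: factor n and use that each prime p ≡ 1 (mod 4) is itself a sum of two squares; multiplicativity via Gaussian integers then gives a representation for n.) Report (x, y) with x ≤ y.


Step 1: Factor n = 75213 = 3^2 · 61 · 137.
Step 2: Check the mod-4 condition on each prime factor: 3 ≡ 3 (mod 4), exponent 2 (must be even); 61 ≡ 1 (mod 4), exponent 1; 137 ≡ 1 (mod 4), exponent 1.
All primes ≡ 3 (mod 4) appear to even exponent (or don't appear), so by the two-squares theorem n IS expressible as a sum of two squares.
Step 3: Build a representation. Group n = k² · m with k = 3 and m = 61 · 137 = 8357 (a product of primes ≡ 1 (mod 4)); a representation of m scales to one of n via (k·x)² + (k·y)² = k²(x² + y²). Each prime p ≡ 1 (mod 4) is itself a sum of two squares; find a² by testing p − a² for a perfect square:
  61: 61 − 1² = 60, 61 − 2² = 57, 61 − 3² = 52, 61 − 4² = 45, 61 − 5² = 36 = 6² ⇒ 61 = 5² + 6².
  137: 137 − 1² = 136, 137 − 2² = 133, 137 − 3² = 128, 137 − 4² = 121 = 11² ⇒ 137 = 4² + 11².
  Combine using the Brahmagupta–Fibonacci identity (a² + b²)(c² + d²) = (ac − bd)² + (ad + bc)² = (ac + bd)² + (ad − bc)²:
  61 · 137 = 8357: from (5² + 6²)(4² + 11²), take (5·4 − 6·11, 5·11 + 6·4) = (20 − 66, 55 + 24) = (-46, 79); dropping signs (only squares matter) gives (46, 79); check 46² + 79² = 2116 + 6241 = 8357 ✓.
  Scale by k = 3: (3·46, 3·79) = (138, 237).
Step 4: Order so x ≤ y and verify: 138² + 237² = 19044 + 56169 = 75213 = n. ✓

n = 75213 = 138² + 237² (one valid representation with x ≤ y).
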